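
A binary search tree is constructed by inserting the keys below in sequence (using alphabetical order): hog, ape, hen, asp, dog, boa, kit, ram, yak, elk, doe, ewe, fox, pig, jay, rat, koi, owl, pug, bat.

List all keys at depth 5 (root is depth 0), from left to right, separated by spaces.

hog: root
ape: left child of hog (depth 1)
hen: right child of ape (depth 2)
asp: left child of hen (depth 3)
dog: right child of asp (depth 4)
boa: left child of dog (depth 5)
kit: right child of hog (depth 1)
ram: right child of kit (depth 2)
yak: right child of ram (depth 3)
elk: right child of dog (depth 5)
doe: right child of boa (depth 6)
ewe: right child of elk (depth 6)
fox: right child of ewe (depth 7)
pig: left child of ram (depth 3)
jay: left child of kit (depth 2)
rat: left child of yak (depth 4)
koi: left child of pig (depth 4)
owl: right child of koi (depth 5)
pug: right child of pig (depth 4)
bat: left child of boa (depth 6)

boa elk owl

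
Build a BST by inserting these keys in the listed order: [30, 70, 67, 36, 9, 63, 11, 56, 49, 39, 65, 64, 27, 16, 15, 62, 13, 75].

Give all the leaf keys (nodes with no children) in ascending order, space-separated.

13 39 62 64 75

30: root
70: right child of 30 (depth 1)
67: left child of 70 (depth 2)
36: left child of 67 (depth 3)
9: left child of 30 (depth 1)
63: right child of 36 (depth 4)
11: right child of 9 (depth 2)
56: left child of 63 (depth 5)
49: left child of 56 (depth 6)
39: left child of 49 (depth 7)
65: right child of 63 (depth 5)
64: left child of 65 (depth 6)
27: right child of 11 (depth 3)
16: left child of 27 (depth 4)
15: left child of 16 (depth 5)
62: right child of 56 (depth 6)
13: left child of 15 (depth 6)
75: right child of 70 (depth 2)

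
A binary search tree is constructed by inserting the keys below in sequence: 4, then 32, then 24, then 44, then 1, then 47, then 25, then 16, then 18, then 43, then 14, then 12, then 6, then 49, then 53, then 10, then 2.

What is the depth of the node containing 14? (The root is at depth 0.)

Resulting structure (node: left, right):
  4: L=1, R=32
  32: L=24, R=44
  24: L=16, R=25
  44: L=43, R=47
  1: L=–, R=2
  47: L=–, R=49
  25: L=–, R=–
  16: L=14, R=18
  18: L=–, R=–
  43: L=–, R=–
  14: L=12, R=–
  12: L=6, R=–
  6: L=–, R=10
  49: L=–, R=53
  53: L=–, R=–
  10: L=–, R=–
  2: L=–, R=–

Path to 14: 4 → 32 → 24 → 16 → 14, which is 4 edges.

4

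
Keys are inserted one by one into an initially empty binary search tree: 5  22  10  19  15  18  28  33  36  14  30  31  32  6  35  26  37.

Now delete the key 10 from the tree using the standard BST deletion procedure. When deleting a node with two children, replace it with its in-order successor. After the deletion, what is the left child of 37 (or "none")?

5: root
22: right child of 5 (depth 1)
10: left child of 22 (depth 2)
19: right child of 10 (depth 3)
15: left child of 19 (depth 4)
18: right child of 15 (depth 5)
28: right child of 22 (depth 2)
33: right child of 28 (depth 3)
36: right child of 33 (depth 4)
14: left child of 15 (depth 5)
30: left child of 33 (depth 4)
31: right child of 30 (depth 5)
32: right child of 31 (depth 6)
6: left child of 10 (depth 3)
35: left child of 36 (depth 5)
26: left child of 28 (depth 3)
37: right child of 36 (depth 5)

Delete 10 (two children — replace with in-order successor).
After deletion, 37's left child: none.

none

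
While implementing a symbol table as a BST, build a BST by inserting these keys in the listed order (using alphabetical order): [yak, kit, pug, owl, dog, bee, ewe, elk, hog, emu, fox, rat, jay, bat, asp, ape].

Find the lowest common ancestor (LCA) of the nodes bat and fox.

dog

yak: root
kit: left child of yak (depth 1)
pug: right child of kit (depth 2)
owl: left child of pug (depth 3)
dog: left child of kit (depth 2)
bee: left child of dog (depth 3)
ewe: right child of dog (depth 3)
elk: left child of ewe (depth 4)
hog: right child of ewe (depth 4)
emu: right child of elk (depth 5)
fox: left child of hog (depth 5)
rat: right child of pug (depth 3)
jay: right child of hog (depth 5)
bat: left child of bee (depth 4)
asp: left child of bat (depth 5)
ape: left child of asp (depth 6)

Path to bat: yak → kit → dog → bee → bat
Path to fox: yak → kit → dog → ewe → hog → fox
The paths share a prefix ending at dog, then split left and right.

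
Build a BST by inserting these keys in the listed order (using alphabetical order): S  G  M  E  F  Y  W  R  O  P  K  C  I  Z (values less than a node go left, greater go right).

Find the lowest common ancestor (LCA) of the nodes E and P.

S: root
G: left child of S (depth 1)
M: right child of G (depth 2)
E: left child of G (depth 2)
F: right child of E (depth 3)
Y: right child of S (depth 1)
W: left child of Y (depth 2)
R: right child of M (depth 3)
O: left child of R (depth 4)
P: right child of O (depth 5)
K: left child of M (depth 3)
C: left child of E (depth 3)
I: left child of K (depth 4)
Z: right child of Y (depth 2)

Path to E: S → G → E
Path to P: S → G → M → R → O → P
The paths share a prefix ending at G, then split left and right.

G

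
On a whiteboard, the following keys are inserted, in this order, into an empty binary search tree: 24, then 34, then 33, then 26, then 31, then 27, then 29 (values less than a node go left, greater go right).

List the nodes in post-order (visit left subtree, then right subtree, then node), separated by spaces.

29 27 31 26 33 34 24

Insert 24: tree is empty, so 24 becomes the root.
Insert 34: 34 > 24 → go right. Place as right child of 24.
Insert 33: 33 > 24 → go right; 33 < 34 → go left. Place as left child of 34.
Insert 26: 26 > 24 → go right; 26 < 34 → go left; 26 < 33 → go left. Place as left child of 33.
Insert 31: 31 > 24 → go right; 31 < 34 → go left; 31 < 33 → go left; 31 > 26 → go right. Place as right child of 26.
Insert 27: 27 > 24 → go right; 27 < 34 → go left; 27 < 33 → go left; 27 > 26 → go right; 27 < 31 → go left. Place as left child of 31.
Insert 29: 29 > 24 → go right; 29 < 34 → go left; 29 < 33 → go left; 29 > 26 → go right; 29 < 31 → go left; 29 > 27 → go right. Place as right child of 27.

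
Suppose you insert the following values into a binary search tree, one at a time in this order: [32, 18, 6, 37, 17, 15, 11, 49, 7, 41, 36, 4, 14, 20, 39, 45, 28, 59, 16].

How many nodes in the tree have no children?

9

32: root
18: left child of 32 (depth 1)
6: left child of 18 (depth 2)
37: right child of 32 (depth 1)
17: right child of 6 (depth 3)
15: left child of 17 (depth 4)
11: left child of 15 (depth 5)
49: right child of 37 (depth 2)
7: left child of 11 (depth 6)
41: left child of 49 (depth 3)
36: left child of 37 (depth 2)
4: left child of 6 (depth 3)
14: right child of 11 (depth 6)
20: right child of 18 (depth 2)
39: left child of 41 (depth 4)
45: right child of 41 (depth 4)
28: right child of 20 (depth 3)
59: right child of 49 (depth 3)
16: right child of 15 (depth 5)

Leaves: 4, 7, 14, 16, 28, 36, 39, 45, 59 — 9 in total.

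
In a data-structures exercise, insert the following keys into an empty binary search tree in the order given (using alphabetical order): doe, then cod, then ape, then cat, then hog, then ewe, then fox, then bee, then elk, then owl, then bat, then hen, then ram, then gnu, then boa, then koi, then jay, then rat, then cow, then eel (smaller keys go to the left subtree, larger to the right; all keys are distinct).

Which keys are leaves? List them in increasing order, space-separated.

bat boa cow eel gnu jay rat

Insert doe: tree is empty, so doe becomes the root.
Insert cod: cod < doe → go left. Place as left child of doe.
Insert ape: ape < doe → go left; ape < cod → go left. Place as left child of cod.
Insert cat: cat < doe → go left; cat < cod → go left; cat > ape → go right. Place as right child of ape.
Insert hog: hog > doe → go right. Place as right child of doe.
Insert ewe: ewe > doe → go right; ewe < hog → go left. Place as left child of hog.
Insert fox: fox > doe → go right; fox < hog → go left; fox > ewe → go right. Place as right child of ewe.
Insert bee: bee < doe → go left; bee < cod → go left; bee > ape → go right; bee < cat → go left. Place as left child of cat.
Insert elk: elk > doe → go right; elk < hog → go left; elk < ewe → go left. Place as left child of ewe.
Insert owl: owl > doe → go right; owl > hog → go right. Place as right child of hog.
Insert bat: bat < doe → go left; bat < cod → go left; bat > ape → go right; bat < cat → go left; bat < bee → go left. Place as left child of bee.
Insert hen: hen > doe → go right; hen < hog → go left; hen > ewe → go right; hen > fox → go right. Place as right child of fox.
Insert ram: ram > doe → go right; ram > hog → go right; ram > owl → go right. Place as right child of owl.
Insert gnu: gnu > doe → go right; gnu < hog → go left; gnu > ewe → go right; gnu > fox → go right; gnu < hen → go left. Place as left child of hen.
Insert boa: boa < doe → go left; boa < cod → go left; boa > ape → go right; boa < cat → go left; boa > bee → go right. Place as right child of bee.
Insert koi: koi > doe → go right; koi > hog → go right; koi < owl → go left. Place as left child of owl.
Insert jay: jay > doe → go right; jay > hog → go right; jay < owl → go left; jay < koi → go left. Place as left child of koi.
Insert rat: rat > doe → go right; rat > hog → go right; rat > owl → go right; rat > ram → go right. Place as right child of ram.
Insert cow: cow < doe → go left; cow > cod → go right. Place as right child of cod.
Insert eel: eel > doe → go right; eel < hog → go left; eel < ewe → go left; eel < elk → go left. Place as left child of elk.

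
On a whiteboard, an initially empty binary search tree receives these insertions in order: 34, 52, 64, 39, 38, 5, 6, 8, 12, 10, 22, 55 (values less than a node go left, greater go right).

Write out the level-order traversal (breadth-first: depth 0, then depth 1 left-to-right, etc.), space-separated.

Resulting structure (node: left, right):
  34: L=5, R=52
  52: L=39, R=64
  64: L=55, R=–
  39: L=38, R=–
  38: L=–, R=–
  5: L=–, R=6
  6: L=–, R=8
  8: L=–, R=12
  12: L=10, R=22
  10: L=–, R=–
  22: L=–, R=–
  55: L=–, R=–

34 5 52 6 39 64 8 38 55 12 10 22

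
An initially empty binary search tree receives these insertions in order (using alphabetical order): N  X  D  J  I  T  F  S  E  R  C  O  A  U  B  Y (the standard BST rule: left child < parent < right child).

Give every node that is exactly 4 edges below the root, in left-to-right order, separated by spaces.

N: root
X: right child of N (depth 1)
D: left child of N (depth 1)
J: right child of D (depth 2)
I: left child of J (depth 3)
T: left child of X (depth 2)
F: left child of I (depth 4)
S: left child of T (depth 3)
E: left child of F (depth 5)
R: left child of S (depth 4)
C: left child of D (depth 2)
O: left child of R (depth 5)
A: left child of C (depth 3)
U: right child of T (depth 3)
B: right child of A (depth 4)
Y: right child of X (depth 2)

B F R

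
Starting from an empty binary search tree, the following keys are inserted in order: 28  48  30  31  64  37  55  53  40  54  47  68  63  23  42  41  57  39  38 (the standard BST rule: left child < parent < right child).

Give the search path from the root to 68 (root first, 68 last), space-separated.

28: root
48: right child of 28 (depth 1)
30: left child of 48 (depth 2)
31: right child of 30 (depth 3)
64: right child of 48 (depth 2)
37: right child of 31 (depth 4)
55: left child of 64 (depth 3)
53: left child of 55 (depth 4)
40: right child of 37 (depth 5)
54: right child of 53 (depth 5)
47: right child of 40 (depth 6)
68: right child of 64 (depth 3)
63: right child of 55 (depth 4)
23: left child of 28 (depth 1)
42: left child of 47 (depth 7)
41: left child of 42 (depth 8)
57: left child of 63 (depth 5)
39: left child of 40 (depth 6)
38: left child of 39 (depth 7)

28 48 64 68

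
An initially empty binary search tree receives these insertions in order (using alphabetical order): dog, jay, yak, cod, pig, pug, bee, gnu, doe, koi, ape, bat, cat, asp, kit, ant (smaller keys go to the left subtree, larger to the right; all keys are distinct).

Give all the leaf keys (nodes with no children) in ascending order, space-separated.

dog: root
jay: right child of dog (depth 1)
yak: right child of jay (depth 2)
cod: left child of dog (depth 1)
pig: left child of yak (depth 3)
pug: right child of pig (depth 4)
bee: left child of cod (depth 2)
gnu: left child of jay (depth 2)
doe: right child of cod (depth 2)
koi: left child of pig (depth 4)
ape: left child of bee (depth 3)
bat: right child of ape (depth 4)
cat: right child of bee (depth 3)
asp: left child of bat (depth 5)
kit: left child of koi (depth 5)
ant: left child of ape (depth 4)

ant asp cat doe gnu kit pug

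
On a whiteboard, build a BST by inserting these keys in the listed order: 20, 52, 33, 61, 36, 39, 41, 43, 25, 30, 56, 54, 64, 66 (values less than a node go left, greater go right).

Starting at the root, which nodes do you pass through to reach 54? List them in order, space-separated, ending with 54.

20: root
52: right child of 20 (depth 1)
33: left child of 52 (depth 2)
61: right child of 52 (depth 2)
36: right child of 33 (depth 3)
39: right child of 36 (depth 4)
41: right child of 39 (depth 5)
43: right child of 41 (depth 6)
25: left child of 33 (depth 3)
30: right child of 25 (depth 4)
56: left child of 61 (depth 3)
54: left child of 56 (depth 4)
64: right child of 61 (depth 3)
66: right child of 64 (depth 4)

20 52 61 56 54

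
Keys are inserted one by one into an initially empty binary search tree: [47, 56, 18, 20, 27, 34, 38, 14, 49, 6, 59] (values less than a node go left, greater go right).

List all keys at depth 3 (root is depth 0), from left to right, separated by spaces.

Insert 47: tree is empty, so 47 becomes the root.
Insert 56: 56 > 47 → go right. Place as right child of 47.
Insert 18: 18 < 47 → go left. Place as left child of 47.
Insert 20: 20 < 47 → go left; 20 > 18 → go right. Place as right child of 18.
Insert 27: 27 < 47 → go left; 27 > 18 → go right; 27 > 20 → go right. Place as right child of 20.
Insert 34: 34 < 47 → go left; 34 > 18 → go right; 34 > 20 → go right; 34 > 27 → go right. Place as right child of 27.
Insert 38: 38 < 47 → go left; 38 > 18 → go right; 38 > 20 → go right; 38 > 27 → go right; 38 > 34 → go right. Place as right child of 34.
Insert 14: 14 < 47 → go left; 14 < 18 → go left. Place as left child of 18.
Insert 49: 49 > 47 → go right; 49 < 56 → go left. Place as left child of 56.
Insert 6: 6 < 47 → go left; 6 < 18 → go left; 6 < 14 → go left. Place as left child of 14.
Insert 59: 59 > 47 → go right; 59 > 56 → go right. Place as right child of 56.

6 27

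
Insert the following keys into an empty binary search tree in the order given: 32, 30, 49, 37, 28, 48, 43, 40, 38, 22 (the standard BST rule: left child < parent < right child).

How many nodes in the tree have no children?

2

Resulting structure (node: left, right):
  32: L=30, R=49
  30: L=28, R=–
  49: L=37, R=–
  37: L=–, R=48
  28: L=22, R=–
  48: L=43, R=–
  43: L=40, R=–
  40: L=38, R=–
  38: L=–, R=–
  22: L=–, R=–

Leaves: 22, 38 — 2 in total.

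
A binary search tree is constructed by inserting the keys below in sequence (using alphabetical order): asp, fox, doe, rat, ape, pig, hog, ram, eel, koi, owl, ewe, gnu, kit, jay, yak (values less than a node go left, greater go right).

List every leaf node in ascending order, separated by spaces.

ape ewe gnu jay owl ram yak

Resulting structure (node: left, right):
  asp: L=ape, R=fox
  fox: L=doe, R=rat
  doe: L=–, R=eel
  rat: L=pig, R=yak
  ape: L=–, R=–
  pig: L=hog, R=ram
  hog: L=gnu, R=koi
  ram: L=–, R=–
  eel: L=–, R=ewe
  koi: L=kit, R=owl
  owl: L=–, R=–
  ewe: L=–, R=–
  gnu: L=–, R=–
  kit: L=jay, R=–
  jay: L=–, R=–
  yak: L=–, R=–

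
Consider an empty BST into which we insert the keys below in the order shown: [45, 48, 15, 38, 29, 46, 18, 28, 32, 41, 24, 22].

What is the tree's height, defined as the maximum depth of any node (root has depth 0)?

45: root
48: right child of 45 (depth 1)
15: left child of 45 (depth 1)
38: right child of 15 (depth 2)
29: left child of 38 (depth 3)
46: left child of 48 (depth 2)
18: left child of 29 (depth 4)
28: right child of 18 (depth 5)
32: right child of 29 (depth 4)
41: right child of 38 (depth 3)
24: left child of 28 (depth 6)
22: left child of 24 (depth 7)

The deepest node is 22 at depth 7.

7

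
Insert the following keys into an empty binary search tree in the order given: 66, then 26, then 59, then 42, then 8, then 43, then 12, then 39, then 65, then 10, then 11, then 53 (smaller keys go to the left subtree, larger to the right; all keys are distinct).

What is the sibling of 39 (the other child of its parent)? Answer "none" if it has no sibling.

43

Insert 66: tree is empty, so 66 becomes the root.
Insert 26: 26 < 66 → go left. Place as left child of 66.
Insert 59: 59 < 66 → go left; 59 > 26 → go right. Place as right child of 26.
Insert 42: 42 < 66 → go left; 42 > 26 → go right; 42 < 59 → go left. Place as left child of 59.
Insert 8: 8 < 66 → go left; 8 < 26 → go left. Place as left child of 26.
Insert 43: 43 < 66 → go left; 43 > 26 → go right; 43 < 59 → go left; 43 > 42 → go right. Place as right child of 42.
Insert 12: 12 < 66 → go left; 12 < 26 → go left; 12 > 8 → go right. Place as right child of 8.
Insert 39: 39 < 66 → go left; 39 > 26 → go right; 39 < 59 → go left; 39 < 42 → go left. Place as left child of 42.
Insert 65: 65 < 66 → go left; 65 > 26 → go right; 65 > 59 → go right. Place as right child of 59.
Insert 10: 10 < 66 → go left; 10 < 26 → go left; 10 > 8 → go right; 10 < 12 → go left. Place as left child of 12.
Insert 11: 11 < 66 → go left; 11 < 26 → go left; 11 > 8 → go right; 11 < 12 → go left; 11 > 10 → go right. Place as right child of 10.
Insert 53: 53 < 66 → go left; 53 > 26 → go right; 53 < 59 → go left; 53 > 42 → go right; 53 > 43 → go right. Place as right child of 43.

39's parent is 42; the other child of 42 is 43.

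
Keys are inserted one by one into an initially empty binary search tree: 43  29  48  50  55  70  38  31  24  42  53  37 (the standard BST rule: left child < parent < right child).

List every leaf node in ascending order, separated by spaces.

24 37 42 53 70

Resulting structure (node: left, right):
  43: L=29, R=48
  29: L=24, R=38
  48: L=–, R=50
  50: L=–, R=55
  55: L=53, R=70
  70: L=–, R=–
  38: L=31, R=42
  31: L=–, R=37
  24: L=–, R=–
  42: L=–, R=–
  53: L=–, R=–
  37: L=–, R=–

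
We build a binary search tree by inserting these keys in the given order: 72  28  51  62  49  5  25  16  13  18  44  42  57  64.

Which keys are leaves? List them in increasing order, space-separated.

Insert 72: tree is empty, so 72 becomes the root.
Insert 28: 28 < 72 → go left. Place as left child of 72.
Insert 51: 51 < 72 → go left; 51 > 28 → go right. Place as right child of 28.
Insert 62: 62 < 72 → go left; 62 > 28 → go right; 62 > 51 → go right. Place as right child of 51.
Insert 49: 49 < 72 → go left; 49 > 28 → go right; 49 < 51 → go left. Place as left child of 51.
Insert 5: 5 < 72 → go left; 5 < 28 → go left. Place as left child of 28.
Insert 25: 25 < 72 → go left; 25 < 28 → go left; 25 > 5 → go right. Place as right child of 5.
Insert 16: 16 < 72 → go left; 16 < 28 → go left; 16 > 5 → go right; 16 < 25 → go left. Place as left child of 25.
Insert 13: 13 < 72 → go left; 13 < 28 → go left; 13 > 5 → go right; 13 < 25 → go left; 13 < 16 → go left. Place as left child of 16.
Insert 18: 18 < 72 → go left; 18 < 28 → go left; 18 > 5 → go right; 18 < 25 → go left; 18 > 16 → go right. Place as right child of 16.
Insert 44: 44 < 72 → go left; 44 > 28 → go right; 44 < 51 → go left; 44 < 49 → go left. Place as left child of 49.
Insert 42: 42 < 72 → go left; 42 > 28 → go right; 42 < 51 → go left; 42 < 49 → go left; 42 < 44 → go left. Place as left child of 44.
Insert 57: 57 < 72 → go left; 57 > 28 → go right; 57 > 51 → go right; 57 < 62 → go left. Place as left child of 62.
Insert 64: 64 < 72 → go left; 64 > 28 → go right; 64 > 51 → go right; 64 > 62 → go right. Place as right child of 62.

13 18 42 57 64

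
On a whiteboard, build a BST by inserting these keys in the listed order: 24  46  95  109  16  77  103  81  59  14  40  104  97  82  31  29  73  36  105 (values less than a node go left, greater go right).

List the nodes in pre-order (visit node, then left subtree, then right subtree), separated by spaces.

24 16 14 46 40 31 29 36 95 77 59 73 81 82 109 103 97 104 105

24: root
46: right child of 24 (depth 1)
95: right child of 46 (depth 2)
109: right child of 95 (depth 3)
16: left child of 24 (depth 1)
77: left child of 95 (depth 3)
103: left child of 109 (depth 4)
81: right child of 77 (depth 4)
59: left child of 77 (depth 4)
14: left child of 16 (depth 2)
40: left child of 46 (depth 2)
104: right child of 103 (depth 5)
97: left child of 103 (depth 5)
82: right child of 81 (depth 5)
31: left child of 40 (depth 3)
29: left child of 31 (depth 4)
73: right child of 59 (depth 5)
36: right child of 31 (depth 4)
105: right child of 104 (depth 6)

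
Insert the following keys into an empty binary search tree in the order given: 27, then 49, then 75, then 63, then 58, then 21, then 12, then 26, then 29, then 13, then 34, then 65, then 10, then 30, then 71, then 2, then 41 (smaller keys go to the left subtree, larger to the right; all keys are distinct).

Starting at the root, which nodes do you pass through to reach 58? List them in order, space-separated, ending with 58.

27: root
49: right child of 27 (depth 1)
75: right child of 49 (depth 2)
63: left child of 75 (depth 3)
58: left child of 63 (depth 4)
21: left child of 27 (depth 1)
12: left child of 21 (depth 2)
26: right child of 21 (depth 2)
29: left child of 49 (depth 2)
13: right child of 12 (depth 3)
34: right child of 29 (depth 3)
65: right child of 63 (depth 4)
10: left child of 12 (depth 3)
30: left child of 34 (depth 4)
71: right child of 65 (depth 5)
2: left child of 10 (depth 4)
41: right child of 34 (depth 4)

27 49 75 63 58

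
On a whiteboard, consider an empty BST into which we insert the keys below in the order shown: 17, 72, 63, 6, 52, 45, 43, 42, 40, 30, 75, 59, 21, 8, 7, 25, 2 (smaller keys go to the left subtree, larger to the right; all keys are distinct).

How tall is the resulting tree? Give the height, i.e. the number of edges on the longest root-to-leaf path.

Resulting structure (node: left, right):
  17: L=6, R=72
  72: L=63, R=75
  63: L=52, R=–
  6: L=2, R=8
  52: L=45, R=59
  45: L=43, R=–
  43: L=42, R=–
  42: L=40, R=–
  40: L=30, R=–
  30: L=21, R=–
  75: L=–, R=–
  59: L=–, R=–
  21: L=–, R=25
  8: L=7, R=–
  7: L=–, R=–
  25: L=–, R=–
  2: L=–, R=–

The deepest node is 25 at depth 10.

10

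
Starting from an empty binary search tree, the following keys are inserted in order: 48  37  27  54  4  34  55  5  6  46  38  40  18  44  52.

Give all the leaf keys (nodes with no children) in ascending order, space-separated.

18 34 44 52 55

48: root
37: left child of 48 (depth 1)
27: left child of 37 (depth 2)
54: right child of 48 (depth 1)
4: left child of 27 (depth 3)
34: right child of 27 (depth 3)
55: right child of 54 (depth 2)
5: right child of 4 (depth 4)
6: right child of 5 (depth 5)
46: right child of 37 (depth 2)
38: left child of 46 (depth 3)
40: right child of 38 (depth 4)
18: right child of 6 (depth 6)
44: right child of 40 (depth 5)
52: left child of 54 (depth 2)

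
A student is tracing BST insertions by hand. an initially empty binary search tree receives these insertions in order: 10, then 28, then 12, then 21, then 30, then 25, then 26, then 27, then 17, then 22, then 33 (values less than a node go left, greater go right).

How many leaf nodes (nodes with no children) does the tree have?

4

Insert 10: tree is empty, so 10 becomes the root.
Insert 28: 28 > 10 → go right. Place as right child of 10.
Insert 12: 12 > 10 → go right; 12 < 28 → go left. Place as left child of 28.
Insert 21: 21 > 10 → go right; 21 < 28 → go left; 21 > 12 → go right. Place as right child of 12.
Insert 30: 30 > 10 → go right; 30 > 28 → go right. Place as right child of 28.
Insert 25: 25 > 10 → go right; 25 < 28 → go left; 25 > 12 → go right; 25 > 21 → go right. Place as right child of 21.
Insert 26: 26 > 10 → go right; 26 < 28 → go left; 26 > 12 → go right; 26 > 21 → go right; 26 > 25 → go right. Place as right child of 25.
Insert 27: 27 > 10 → go right; 27 < 28 → go left; 27 > 12 → go right; 27 > 21 → go right; 27 > 25 → go right; 27 > 26 → go right. Place as right child of 26.
Insert 17: 17 > 10 → go right; 17 < 28 → go left; 17 > 12 → go right; 17 < 21 → go left. Place as left child of 21.
Insert 22: 22 > 10 → go right; 22 < 28 → go left; 22 > 12 → go right; 22 > 21 → go right; 22 < 25 → go left. Place as left child of 25.
Insert 33: 33 > 10 → go right; 33 > 28 → go right; 33 > 30 → go right. Place as right child of 30.

Leaves: 17, 22, 27, 33 — 4 in total.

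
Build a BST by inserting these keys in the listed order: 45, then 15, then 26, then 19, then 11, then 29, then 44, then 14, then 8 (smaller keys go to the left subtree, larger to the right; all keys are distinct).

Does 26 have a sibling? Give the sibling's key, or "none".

Insert 45: tree is empty, so 45 becomes the root.
Insert 15: 15 < 45 → go left. Place as left child of 45.
Insert 26: 26 < 45 → go left; 26 > 15 → go right. Place as right child of 15.
Insert 19: 19 < 45 → go left; 19 > 15 → go right; 19 < 26 → go left. Place as left child of 26.
Insert 11: 11 < 45 → go left; 11 < 15 → go left. Place as left child of 15.
Insert 29: 29 < 45 → go left; 29 > 15 → go right; 29 > 26 → go right. Place as right child of 26.
Insert 44: 44 < 45 → go left; 44 > 15 → go right; 44 > 26 → go right; 44 > 29 → go right. Place as right child of 29.
Insert 14: 14 < 45 → go left; 14 < 15 → go left; 14 > 11 → go right. Place as right child of 11.
Insert 8: 8 < 45 → go left; 8 < 15 → go left; 8 < 11 → go left. Place as left child of 11.

26's parent is 15; the other child of 15 is 11.

11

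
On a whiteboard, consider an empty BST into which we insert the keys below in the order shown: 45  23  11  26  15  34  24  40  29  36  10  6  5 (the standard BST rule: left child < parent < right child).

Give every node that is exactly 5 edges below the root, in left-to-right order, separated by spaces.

5 36

Resulting structure (node: left, right):
  45: L=23, R=–
  23: L=11, R=26
  11: L=10, R=15
  26: L=24, R=34
  15: L=–, R=–
  34: L=29, R=40
  24: L=–, R=–
  40: L=36, R=–
  29: L=–, R=–
  36: L=–, R=–
  10: L=6, R=–
  6: L=5, R=–
  5: L=–, R=–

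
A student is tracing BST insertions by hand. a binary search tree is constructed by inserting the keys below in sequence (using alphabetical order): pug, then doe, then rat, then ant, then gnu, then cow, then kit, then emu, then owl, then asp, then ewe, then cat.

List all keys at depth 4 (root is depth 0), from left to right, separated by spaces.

asp ewe owl

Insert pug: tree is empty, so pug becomes the root.
Insert doe: doe < pug → go left. Place as left child of pug.
Insert rat: rat > pug → go right. Place as right child of pug.
Insert ant: ant < pug → go left; ant < doe → go left. Place as left child of doe.
Insert gnu: gnu < pug → go left; gnu > doe → go right. Place as right child of doe.
Insert cow: cow < pug → go left; cow < doe → go left; cow > ant → go right. Place as right child of ant.
Insert kit: kit < pug → go left; kit > doe → go right; kit > gnu → go right. Place as right child of gnu.
Insert emu: emu < pug → go left; emu > doe → go right; emu < gnu → go left. Place as left child of gnu.
Insert owl: owl < pug → go left; owl > doe → go right; owl > gnu → go right; owl > kit → go right. Place as right child of kit.
Insert asp: asp < pug → go left; asp < doe → go left; asp > ant → go right; asp < cow → go left. Place as left child of cow.
Insert ewe: ewe < pug → go left; ewe > doe → go right; ewe < gnu → go left; ewe > emu → go right. Place as right child of emu.
Insert cat: cat < pug → go left; cat < doe → go left; cat > ant → go right; cat < cow → go left; cat > asp → go right. Place as right child of asp.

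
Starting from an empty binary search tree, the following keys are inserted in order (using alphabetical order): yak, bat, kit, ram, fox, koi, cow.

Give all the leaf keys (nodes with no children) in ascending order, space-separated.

cow koi

Insert yak: tree is empty, so yak becomes the root.
Insert bat: bat < yak → go left. Place as left child of yak.
Insert kit: kit < yak → go left; kit > bat → go right. Place as right child of bat.
Insert ram: ram < yak → go left; ram > bat → go right; ram > kit → go right. Place as right child of kit.
Insert fox: fox < yak → go left; fox > bat → go right; fox < kit → go left. Place as left child of kit.
Insert koi: koi < yak → go left; koi > bat → go right; koi > kit → go right; koi < ram → go left. Place as left child of ram.
Insert cow: cow < yak → go left; cow > bat → go right; cow < kit → go left; cow < fox → go left. Place as left child of fox.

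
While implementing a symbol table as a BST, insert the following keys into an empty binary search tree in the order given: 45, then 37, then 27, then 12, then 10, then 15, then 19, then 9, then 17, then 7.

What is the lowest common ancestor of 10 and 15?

12

45: root
37: left child of 45 (depth 1)
27: left child of 37 (depth 2)
12: left child of 27 (depth 3)
10: left child of 12 (depth 4)
15: right child of 12 (depth 4)
19: right child of 15 (depth 5)
9: left child of 10 (depth 5)
17: left child of 19 (depth 6)
7: left child of 9 (depth 6)

Path to 10: 45 → 37 → 27 → 12 → 10
Path to 15: 45 → 37 → 27 → 12 → 15
The paths share a prefix ending at 12, then split left and right.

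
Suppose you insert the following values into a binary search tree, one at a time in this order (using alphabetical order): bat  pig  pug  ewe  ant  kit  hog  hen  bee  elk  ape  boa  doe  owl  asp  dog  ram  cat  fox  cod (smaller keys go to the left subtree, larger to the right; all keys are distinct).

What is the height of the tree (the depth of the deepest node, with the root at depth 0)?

bat: root
pig: right child of bat (depth 1)
pug: right child of pig (depth 2)
ewe: left child of pig (depth 2)
ant: left child of bat (depth 1)
kit: right child of ewe (depth 3)
hog: left child of kit (depth 4)
hen: left child of hog (depth 5)
bee: left child of ewe (depth 3)
elk: right child of bee (depth 4)
ape: right child of ant (depth 2)
boa: left child of elk (depth 5)
doe: right child of boa (depth 6)
owl: right child of kit (depth 4)
asp: right child of ape (depth 3)
dog: right child of doe (depth 7)
ram: right child of pug (depth 3)
cat: left child of doe (depth 7)
fox: left child of hen (depth 6)
cod: right child of cat (depth 8)

The deepest node is cod at depth 8.

8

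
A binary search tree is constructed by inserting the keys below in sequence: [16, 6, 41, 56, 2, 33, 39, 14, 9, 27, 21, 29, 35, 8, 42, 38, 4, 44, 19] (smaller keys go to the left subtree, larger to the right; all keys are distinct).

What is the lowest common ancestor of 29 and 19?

27

Resulting structure (node: left, right):
  16: L=6, R=41
  6: L=2, R=14
  41: L=33, R=56
  56: L=42, R=–
  2: L=–, R=4
  33: L=27, R=39
  39: L=35, R=–
  14: L=9, R=–
  9: L=8, R=–
  27: L=21, R=29
  21: L=19, R=–
  29: L=–, R=–
  35: L=–, R=38
  8: L=–, R=–
  42: L=–, R=44
  38: L=–, R=–
  4: L=–, R=–
  44: L=–, R=–
  19: L=–, R=–

Path to 29: 16 → 41 → 33 → 27 → 29
Path to 19: 16 → 41 → 33 → 27 → 21 → 19
The paths share a prefix ending at 27, then split left and right.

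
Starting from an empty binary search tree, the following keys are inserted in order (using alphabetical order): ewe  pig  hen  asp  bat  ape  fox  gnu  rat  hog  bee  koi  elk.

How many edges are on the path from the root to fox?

Resulting structure (node: left, right):
  ewe: L=asp, R=pig
  pig: L=hen, R=rat
  hen: L=fox, R=hog
  asp: L=ape, R=bat
  bat: L=–, R=bee
  ape: L=–, R=–
  fox: L=–, R=gnu
  gnu: L=–, R=–
  rat: L=–, R=–
  hog: L=–, R=koi
  bee: L=–, R=elk
  koi: L=–, R=–
  elk: L=–, R=–

Path to fox: ewe → pig → hen → fox, which is 3 edges.

3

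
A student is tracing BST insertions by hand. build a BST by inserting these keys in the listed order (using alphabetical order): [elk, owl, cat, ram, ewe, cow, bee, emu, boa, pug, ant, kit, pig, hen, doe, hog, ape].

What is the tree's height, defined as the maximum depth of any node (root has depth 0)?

elk: root
owl: right child of elk (depth 1)
cat: left child of elk (depth 1)
ram: right child of owl (depth 2)
ewe: left child of owl (depth 2)
cow: right child of cat (depth 2)
bee: left child of cat (depth 2)
emu: left child of ewe (depth 3)
boa: right child of bee (depth 3)
pug: left child of ram (depth 3)
ant: left child of bee (depth 3)
kit: right child of ewe (depth 3)
pig: left child of pug (depth 4)
hen: left child of kit (depth 4)
doe: right child of cow (depth 3)
hog: right child of hen (depth 5)
ape: right child of ant (depth 4)

The deepest node is hog at depth 5.

5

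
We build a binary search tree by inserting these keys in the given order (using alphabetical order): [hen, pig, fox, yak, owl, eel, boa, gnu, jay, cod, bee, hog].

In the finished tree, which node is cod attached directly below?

boa

hen: root
pig: right child of hen (depth 1)
fox: left child of hen (depth 1)
yak: right child of pig (depth 2)
owl: left child of pig (depth 2)
eel: left child of fox (depth 2)
boa: left child of eel (depth 3)
gnu: right child of fox (depth 2)
jay: left child of owl (depth 3)
cod: right child of boa (depth 4)
bee: left child of boa (depth 4)
hog: left child of jay (depth 4)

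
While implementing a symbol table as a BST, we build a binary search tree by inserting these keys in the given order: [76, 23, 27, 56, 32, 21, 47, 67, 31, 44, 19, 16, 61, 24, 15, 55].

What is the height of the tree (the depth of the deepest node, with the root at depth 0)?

Resulting structure (node: left, right):
  76: L=23, R=–
  23: L=21, R=27
  27: L=24, R=56
  56: L=32, R=67
  32: L=31, R=47
  21: L=19, R=–
  47: L=44, R=55
  67: L=61, R=–
  31: L=–, R=–
  44: L=–, R=–
  19: L=16, R=–
  16: L=15, R=–
  61: L=–, R=–
  24: L=–, R=–
  15: L=–, R=–
  55: L=–, R=–

The deepest node is 44 at depth 6.

6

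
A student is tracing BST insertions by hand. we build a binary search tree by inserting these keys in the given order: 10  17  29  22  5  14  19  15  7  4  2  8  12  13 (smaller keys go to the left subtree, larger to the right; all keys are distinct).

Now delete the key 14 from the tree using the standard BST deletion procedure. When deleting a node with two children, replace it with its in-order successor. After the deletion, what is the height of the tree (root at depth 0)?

Resulting structure (node: left, right):
  10: L=5, R=17
  17: L=14, R=29
  29: L=22, R=–
  22: L=19, R=–
  5: L=4, R=7
  14: L=12, R=15
  19: L=–, R=–
  15: L=–, R=–
  7: L=–, R=8
  4: L=2, R=–
  2: L=–, R=–
  8: L=–, R=–
  12: L=–, R=13
  13: L=–, R=–

Delete 14 (two children — replace with in-order successor).
After deletion, deepest node is 19 at depth 4.

4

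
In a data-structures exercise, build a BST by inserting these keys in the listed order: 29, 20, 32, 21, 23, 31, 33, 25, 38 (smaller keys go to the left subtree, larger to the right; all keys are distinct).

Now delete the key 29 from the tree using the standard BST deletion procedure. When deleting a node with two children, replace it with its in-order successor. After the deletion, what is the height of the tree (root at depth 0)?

4

Resulting structure (node: left, right):
  29: L=20, R=32
  20: L=–, R=21
  32: L=31, R=33
  21: L=–, R=23
  23: L=–, R=25
  31: L=–, R=–
  33: L=–, R=38
  25: L=–, R=–
  38: L=–, R=–

Delete 29 (two children — replace with in-order successor).
After deletion, deepest node is 25 at depth 4.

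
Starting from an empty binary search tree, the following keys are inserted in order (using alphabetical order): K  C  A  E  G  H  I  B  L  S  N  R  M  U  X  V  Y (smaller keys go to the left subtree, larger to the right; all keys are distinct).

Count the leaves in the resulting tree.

6

K: root
C: left child of K (depth 1)
A: left child of C (depth 2)
E: right child of C (depth 2)
G: right child of E (depth 3)
H: right child of G (depth 4)
I: right child of H (depth 5)
B: right child of A (depth 3)
L: right child of K (depth 1)
S: right child of L (depth 2)
N: left child of S (depth 3)
R: right child of N (depth 4)
M: left child of N (depth 4)
U: right child of S (depth 3)
X: right child of U (depth 4)
V: left child of X (depth 5)
Y: right child of X (depth 5)

Leaves: B, I, M, R, V, Y — 6 in total.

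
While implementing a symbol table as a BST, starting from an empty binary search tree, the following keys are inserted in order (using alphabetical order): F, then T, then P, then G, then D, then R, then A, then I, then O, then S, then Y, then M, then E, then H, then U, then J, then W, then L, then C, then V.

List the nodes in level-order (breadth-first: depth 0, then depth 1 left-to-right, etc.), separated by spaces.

F D T A E P Y C G R U I S W H O V M J L

F: root
T: right child of F (depth 1)
P: left child of T (depth 2)
G: left child of P (depth 3)
D: left child of F (depth 1)
R: right child of P (depth 3)
A: left child of D (depth 2)
I: right child of G (depth 4)
O: right child of I (depth 5)
S: right child of R (depth 4)
Y: right child of T (depth 2)
M: left child of O (depth 6)
E: right child of D (depth 2)
H: left child of I (depth 5)
U: left child of Y (depth 3)
J: left child of M (depth 7)
W: right child of U (depth 4)
L: right child of J (depth 8)
C: right child of A (depth 3)
V: left child of W (depth 5)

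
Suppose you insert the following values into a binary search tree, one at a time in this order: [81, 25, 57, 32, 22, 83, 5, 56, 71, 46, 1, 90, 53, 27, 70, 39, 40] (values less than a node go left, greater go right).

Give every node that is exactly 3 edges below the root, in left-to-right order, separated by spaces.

5 32 71

Insert 81: tree is empty, so 81 becomes the root.
Insert 25: 25 < 81 → go left. Place as left child of 81.
Insert 57: 57 < 81 → go left; 57 > 25 → go right. Place as right child of 25.
Insert 32: 32 < 81 → go left; 32 > 25 → go right; 32 < 57 → go left. Place as left child of 57.
Insert 22: 22 < 81 → go left; 22 < 25 → go left. Place as left child of 25.
Insert 83: 83 > 81 → go right. Place as right child of 81.
Insert 5: 5 < 81 → go left; 5 < 25 → go left; 5 < 22 → go left. Place as left child of 22.
Insert 56: 56 < 81 → go left; 56 > 25 → go right; 56 < 57 → go left; 56 > 32 → go right. Place as right child of 32.
Insert 71: 71 < 81 → go left; 71 > 25 → go right; 71 > 57 → go right. Place as right child of 57.
Insert 46: 46 < 81 → go left; 46 > 25 → go right; 46 < 57 → go left; 46 > 32 → go right; 46 < 56 → go left. Place as left child of 56.
Insert 1: 1 < 81 → go left; 1 < 25 → go left; 1 < 22 → go left; 1 < 5 → go left. Place as left child of 5.
Insert 90: 90 > 81 → go right; 90 > 83 → go right. Place as right child of 83.
Insert 53: 53 < 81 → go left; 53 > 25 → go right; 53 < 57 → go left; 53 > 32 → go right; 53 < 56 → go left; 53 > 46 → go right. Place as right child of 46.
Insert 27: 27 < 81 → go left; 27 > 25 → go right; 27 < 57 → go left; 27 < 32 → go left. Place as left child of 32.
Insert 70: 70 < 81 → go left; 70 > 25 → go right; 70 > 57 → go right; 70 < 71 → go left. Place as left child of 71.
Insert 39: 39 < 81 → go left; 39 > 25 → go right; 39 < 57 → go left; 39 > 32 → go right; 39 < 56 → go left; 39 < 46 → go left. Place as left child of 46.
Insert 40: 40 < 81 → go left; 40 > 25 → go right; 40 < 57 → go left; 40 > 32 → go right; 40 < 56 → go left; 40 < 46 → go left; 40 > 39 → go right. Place as right child of 39.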